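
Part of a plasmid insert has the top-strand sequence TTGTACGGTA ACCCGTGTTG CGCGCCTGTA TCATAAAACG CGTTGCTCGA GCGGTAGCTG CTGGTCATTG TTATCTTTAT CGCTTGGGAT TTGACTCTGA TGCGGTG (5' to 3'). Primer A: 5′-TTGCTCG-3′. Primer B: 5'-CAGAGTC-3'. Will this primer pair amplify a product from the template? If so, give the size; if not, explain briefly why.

Primer A (TTGCTCG) matches the top strand at positions 43–49; it acts as a forward primer.
Primer B's reverse complement is GACTCTG, matching the top strand at positions 93–99; it acts as a reverse primer.
The 3' ends face each other across positions 43–99, giving a 57 bp product.

Yes — a 57 bp product.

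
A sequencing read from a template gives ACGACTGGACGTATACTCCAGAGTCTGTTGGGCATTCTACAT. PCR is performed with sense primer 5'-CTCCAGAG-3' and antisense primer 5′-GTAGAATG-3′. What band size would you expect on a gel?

Forward primer CTCCAGAG is found on the top strand at positions 16–23.
Taking the reverse complement of GTAGAATG gives CATTCTAC, found at positions 33–40 on the template; the primer anneals here to the top strand with its 3' end pointing upstream.
Amplicon spans positions 16–40: 25 bp.

25 bp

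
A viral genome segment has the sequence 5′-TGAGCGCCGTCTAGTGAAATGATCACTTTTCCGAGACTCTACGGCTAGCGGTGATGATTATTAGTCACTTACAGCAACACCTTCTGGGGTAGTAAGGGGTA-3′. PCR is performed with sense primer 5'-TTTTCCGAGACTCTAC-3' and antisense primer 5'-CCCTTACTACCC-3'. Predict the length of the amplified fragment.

The forward primer matches the template at positions 27–42.
The reverse primer's reverse complement is GGGTAGTAAGGG, which matches the template at positions 87–98.
Amplicon spans positions 27–98: 72 bp.

72 bp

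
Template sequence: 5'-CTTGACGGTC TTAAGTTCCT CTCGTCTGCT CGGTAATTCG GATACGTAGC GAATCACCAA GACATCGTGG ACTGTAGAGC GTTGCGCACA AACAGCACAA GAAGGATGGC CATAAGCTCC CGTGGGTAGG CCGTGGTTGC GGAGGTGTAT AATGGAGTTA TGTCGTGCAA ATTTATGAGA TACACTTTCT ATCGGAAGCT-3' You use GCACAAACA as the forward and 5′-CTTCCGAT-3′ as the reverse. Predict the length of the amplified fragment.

The forward primer matches the template at positions 86–94.
Reverse complement of the reverse primer: ATCGGAAG. This occurs on the top strand at positions 191–198.
The product runs from position 86 to position 198, so its length is 198 − 86 + 1 = 113 bp.

113 bp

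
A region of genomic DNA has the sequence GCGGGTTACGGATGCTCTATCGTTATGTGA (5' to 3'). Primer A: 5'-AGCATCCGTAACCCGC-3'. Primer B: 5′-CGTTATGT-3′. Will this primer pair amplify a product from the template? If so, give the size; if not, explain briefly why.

Primer A (AGCATCCGTAACCCGC) has reverse complement GCGGGTTACGGATGCT, which matches the top strand at positions 1–16; primer A anneals to the top strand there with its 3' end pointing upstream toward position 1.
Primer B (CGTTATGT) matches the top strand directly at positions 21–28; it anneals to the bottom strand with its 3' end pointing downstream toward position 28.
The 3' ends diverge (primer A extends toward position 1, primer B toward position 30), so the primers never converge on a shared product.

No product — the primers' 3' ends point away from each other.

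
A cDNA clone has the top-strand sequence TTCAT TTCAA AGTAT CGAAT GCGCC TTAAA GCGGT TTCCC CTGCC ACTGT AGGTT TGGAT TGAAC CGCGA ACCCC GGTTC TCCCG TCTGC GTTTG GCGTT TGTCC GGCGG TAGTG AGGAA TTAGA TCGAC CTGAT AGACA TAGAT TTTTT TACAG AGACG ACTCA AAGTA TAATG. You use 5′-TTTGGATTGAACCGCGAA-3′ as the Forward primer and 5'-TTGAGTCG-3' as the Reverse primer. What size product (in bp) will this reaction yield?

113 bp

Forward primer TTTGGATTGAACCGCGAA is found on the top strand at positions 54–71.
Reverse complement of the reverse primer: CGACTCAA. This occurs on the top strand at positions 159–166.
Product length = (reverse-primer end) − (forward-primer start) + 1 = 166 − 54 + 1 = 113 bp.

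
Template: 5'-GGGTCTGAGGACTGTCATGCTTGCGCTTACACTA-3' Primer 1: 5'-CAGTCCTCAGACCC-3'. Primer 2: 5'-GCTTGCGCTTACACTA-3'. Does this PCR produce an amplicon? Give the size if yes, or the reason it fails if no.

Primer 1 (CAGTCCTCAGACCC) has reverse complement GGGTCTGAGGACTG, which matches the top strand at positions 1–14; primer 1 anneals to the top strand there with its 3' end pointing upstream toward position 1.
Primer 2 (GCTTGCGCTTACACTA) matches the top strand directly at positions 19–34; it anneals to the bottom strand with its 3' end pointing downstream toward position 34.
The 3' ends diverge (primer 1 extends toward position 1, primer 2 toward position 34), so the primers never converge on a shared product.

No product — the primers' 3' ends point away from each other.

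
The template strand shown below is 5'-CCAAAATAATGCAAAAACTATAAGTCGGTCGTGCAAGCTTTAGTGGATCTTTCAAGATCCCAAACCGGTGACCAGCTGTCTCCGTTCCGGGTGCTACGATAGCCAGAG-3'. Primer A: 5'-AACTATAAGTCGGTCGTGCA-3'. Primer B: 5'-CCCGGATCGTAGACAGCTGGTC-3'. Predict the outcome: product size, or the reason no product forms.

No product — primer B has no binding site in the template.

Primer B (CCCGGATCGTAGACAGCTGGTC) does not match the top strand, and its reverse complement GACCAGCTGTCTACGATCCGGG does not match either.
With no annealing site for primer B, no amplification occurs.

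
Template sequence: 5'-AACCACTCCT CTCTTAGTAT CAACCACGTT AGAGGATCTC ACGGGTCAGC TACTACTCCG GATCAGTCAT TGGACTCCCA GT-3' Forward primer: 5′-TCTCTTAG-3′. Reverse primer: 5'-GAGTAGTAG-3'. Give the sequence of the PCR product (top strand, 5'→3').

5'-TCTCTTAGTATCAACCACGTTAGAGGATCTCACGGGTCAGCTACTACTC-3'

Scanning the template, TCTCTTAG occurs at positions 10–17; this primer anneals to the bottom strand there with its 3' end pointing downstream.
The reverse primer's reverse complement is CTACTACTC, which matches the template at positions 50–58.
The product is the template from position 10 through 58 (49 bp).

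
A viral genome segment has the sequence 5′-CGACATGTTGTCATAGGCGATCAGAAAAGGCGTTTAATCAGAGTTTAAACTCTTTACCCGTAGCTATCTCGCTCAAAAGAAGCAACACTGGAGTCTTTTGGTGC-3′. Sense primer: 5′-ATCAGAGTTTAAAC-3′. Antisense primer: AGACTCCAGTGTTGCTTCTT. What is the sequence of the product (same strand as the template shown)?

5'-ATCAGAGTTTAAACTCTTTACCCGTAGCTATCTCGCTCAAAAGAAGCAACACTGGAGTCT-3'

Scanning the template, ATCAGAGTTTAAAC occurs at positions 37–50; this primer anneals to the bottom strand there with its 3' end pointing downstream.
Reverse complement of the reverse primer: AAGAAGCAACACTGGAGTCT. This occurs on the top strand at positions 77–96.
The product is the template from position 37 through 96 (60 bp).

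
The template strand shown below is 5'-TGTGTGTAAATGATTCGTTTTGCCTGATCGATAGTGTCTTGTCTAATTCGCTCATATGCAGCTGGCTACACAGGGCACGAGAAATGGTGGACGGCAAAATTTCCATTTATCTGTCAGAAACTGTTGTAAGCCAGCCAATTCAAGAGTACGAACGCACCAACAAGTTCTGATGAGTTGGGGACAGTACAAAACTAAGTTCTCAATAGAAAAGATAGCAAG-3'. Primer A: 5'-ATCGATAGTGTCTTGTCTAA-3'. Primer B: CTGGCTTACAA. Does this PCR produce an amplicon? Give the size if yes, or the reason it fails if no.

Primer A (ATCGATAGTGTCTTGTCTAA) matches the top strand at positions 27–46; it acts as a forward primer.
Primer B's reverse complement is TTGTAAGCCAG, matching the top strand at positions 124–134; it acts as a reverse primer.
The 3' ends face each other across positions 27–134, giving a 108 bp product.

Yes — a 108 bp product.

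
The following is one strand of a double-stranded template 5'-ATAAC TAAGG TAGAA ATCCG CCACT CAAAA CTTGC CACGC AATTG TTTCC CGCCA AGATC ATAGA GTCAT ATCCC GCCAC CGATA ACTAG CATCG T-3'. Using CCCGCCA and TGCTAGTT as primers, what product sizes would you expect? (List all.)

The forward primer CCCGCCA matches the top strand at positions 49–55, 73–79.
The reverse primer's reverse complement is AACTAGCA, matching at positions 85–92.
Each forward site pairs with the reverse site to give a product ending at position 92: sizes 44, 20 bp.

44 bp, 20 bp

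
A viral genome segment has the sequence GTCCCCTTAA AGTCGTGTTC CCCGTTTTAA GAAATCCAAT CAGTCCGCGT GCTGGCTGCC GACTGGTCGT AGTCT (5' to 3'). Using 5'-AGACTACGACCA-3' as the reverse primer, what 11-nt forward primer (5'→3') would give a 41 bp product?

5'-TCCAATCAGTC-3'

The reverse primer's reverse complement TGGTCGTAGTCT matches the template at positions 64–75, so the product ends at position 75.
A 41 bp product then starts at position 75 − 41 + 1 = 35.
The forward primer is identical to the top strand there: TCCAATCAGTC.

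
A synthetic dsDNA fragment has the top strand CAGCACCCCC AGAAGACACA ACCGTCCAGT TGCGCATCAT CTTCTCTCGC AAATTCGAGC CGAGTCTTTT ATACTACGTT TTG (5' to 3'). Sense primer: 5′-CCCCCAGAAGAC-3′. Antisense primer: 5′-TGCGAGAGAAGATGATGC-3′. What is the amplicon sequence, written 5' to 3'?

5'-CCCCCAGAAGACACAACCGTCCAGTTGCGCATCATCTTCTCTCGCA-3'

Scanning the template, CCCCCAGAAGAC occurs at positions 6–17; this primer anneals to the bottom strand there with its 3' end pointing downstream.
The reverse primer's reverse complement is GCATCATCTTCTCTCGCA, which matches the template at positions 34–51.
The product is the template from position 6 through 51 (46 bp).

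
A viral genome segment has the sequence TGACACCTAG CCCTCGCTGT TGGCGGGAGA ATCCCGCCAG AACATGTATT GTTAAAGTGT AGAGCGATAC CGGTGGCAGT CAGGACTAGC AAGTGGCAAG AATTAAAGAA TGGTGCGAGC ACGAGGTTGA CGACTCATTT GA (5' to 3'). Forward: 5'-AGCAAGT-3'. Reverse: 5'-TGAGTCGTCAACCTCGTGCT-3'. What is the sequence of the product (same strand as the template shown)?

The forward primer matches the template at positions 88–94.
Taking the reverse complement of TGAGTCGTCAACCTCGTGCT gives AGCACGAGGTTGACGACTCA, found at positions 118–137 on the template; the primer anneals here to the top strand with its 3' end pointing upstream.
The product is the template from position 88 through 137 (50 bp).

5'-AGCAAGTGGCAAGAATTAAAGAATGGTGCGAGCACGAGGTTGACGACTCA-3'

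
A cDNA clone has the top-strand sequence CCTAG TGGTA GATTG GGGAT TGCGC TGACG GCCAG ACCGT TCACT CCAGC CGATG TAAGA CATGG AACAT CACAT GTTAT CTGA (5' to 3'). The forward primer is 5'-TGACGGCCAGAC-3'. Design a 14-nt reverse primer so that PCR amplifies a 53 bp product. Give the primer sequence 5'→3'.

5'-AACATGTGATGTTC-3'

The forward primer binds at positions 26–37, so a 53 bp product ends at position 26 + 53 − 1 = 78.
The reverse primer anneals to the top strand over positions 65–78, i.e. to GAACATCACATGTT.
Its sequence written 5'→3' is the reverse complement: AACATGTGATGTTC.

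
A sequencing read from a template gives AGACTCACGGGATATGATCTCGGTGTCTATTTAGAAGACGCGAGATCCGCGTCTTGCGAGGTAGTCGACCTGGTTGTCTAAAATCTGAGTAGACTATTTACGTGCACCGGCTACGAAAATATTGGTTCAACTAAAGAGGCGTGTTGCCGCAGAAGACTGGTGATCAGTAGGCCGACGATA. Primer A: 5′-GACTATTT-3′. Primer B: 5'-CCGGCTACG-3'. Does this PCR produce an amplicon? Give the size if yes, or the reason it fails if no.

No product — both primers anneal to the same strand and extend in the same direction.

Primer A (GACTATTT) matches the top strand at positions 92–99 (3' end points downstream).
Primer B (CCGGCTACG) also matches the top strand directly, at positions 107–115 — its reverse complement CGTAGCCGG is not present.
Both primers anneal to the bottom strand with 3' ends pointing the same way, so neither can prime synthesis back toward the other.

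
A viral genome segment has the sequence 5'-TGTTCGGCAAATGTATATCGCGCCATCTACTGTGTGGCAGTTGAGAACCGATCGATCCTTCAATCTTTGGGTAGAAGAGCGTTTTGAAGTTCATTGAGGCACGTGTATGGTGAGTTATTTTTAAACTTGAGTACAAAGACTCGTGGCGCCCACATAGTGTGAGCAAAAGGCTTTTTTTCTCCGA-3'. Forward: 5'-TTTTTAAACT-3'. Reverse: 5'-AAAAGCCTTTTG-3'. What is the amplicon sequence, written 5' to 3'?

5'-TTTTTAAACTTGAGTACAAAGACTCGTGGCGCCCACATAGTGTGAGCAAAAGGCTTTT-3'

Scanning the template, TTTTTAAACT occurs at positions 118–127; this primer anneals to the bottom strand there with its 3' end pointing downstream.
The reverse primer's reverse complement is CAAAAGGCTTTT, which matches the template at positions 164–175.
The product is the template from position 118 through 175 (58 bp).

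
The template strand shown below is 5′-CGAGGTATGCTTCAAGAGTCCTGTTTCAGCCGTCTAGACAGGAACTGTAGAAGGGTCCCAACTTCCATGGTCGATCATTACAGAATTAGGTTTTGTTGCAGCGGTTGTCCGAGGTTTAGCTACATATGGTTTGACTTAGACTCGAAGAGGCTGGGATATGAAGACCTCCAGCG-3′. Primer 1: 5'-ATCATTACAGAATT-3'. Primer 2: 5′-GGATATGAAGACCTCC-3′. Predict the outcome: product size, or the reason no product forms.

Primer 1 (ATCATTACAGAATT) matches the top strand at positions 74–87 (3' end points downstream).
Primer 2 (GGATATGAAGACCTCC) also matches the top strand directly, at positions 154–169 — its reverse complement GGAGGTCTTCATATCC is not present.
Both primers anneal to the bottom strand with 3' ends pointing the same way, so neither can prime synthesis back toward the other.

No product — both primers anneal to the same strand and extend in the same direction.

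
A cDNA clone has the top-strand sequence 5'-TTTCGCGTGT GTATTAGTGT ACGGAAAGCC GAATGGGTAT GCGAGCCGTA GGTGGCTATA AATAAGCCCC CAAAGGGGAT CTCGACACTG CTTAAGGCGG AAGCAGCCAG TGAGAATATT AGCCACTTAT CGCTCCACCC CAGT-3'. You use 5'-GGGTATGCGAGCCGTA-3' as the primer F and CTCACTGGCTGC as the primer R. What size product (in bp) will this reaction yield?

Scanning the template, GGGTATGCGAGCCGTA occurs at positions 35–50; this primer anneals to the bottom strand there with its 3' end pointing downstream.
The reverse primer's reverse complement is GCAGCCAGTGAG, which matches the template at positions 103–114.
Amplicon spans positions 35–114: 80 bp.

80 bp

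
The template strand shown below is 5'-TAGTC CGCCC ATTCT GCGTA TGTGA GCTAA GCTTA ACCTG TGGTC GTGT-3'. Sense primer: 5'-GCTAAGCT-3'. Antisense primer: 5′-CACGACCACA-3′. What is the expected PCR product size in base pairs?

23 bp

Scanning the template, GCTAAGCT occurs at positions 26–33; this primer anneals to the bottom strand there with its 3' end pointing downstream.
The reverse primer's reverse complement is TGTGGTCGTG, which matches the template at positions 39–48.
The product runs from position 26 to position 48, so its length is 48 − 26 + 1 = 23 bp.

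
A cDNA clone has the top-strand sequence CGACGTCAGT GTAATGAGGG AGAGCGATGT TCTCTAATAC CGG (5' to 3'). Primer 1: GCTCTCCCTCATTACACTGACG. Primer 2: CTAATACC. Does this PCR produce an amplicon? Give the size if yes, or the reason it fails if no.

Primer 1 (GCTCTCCCTCATTACACTGACG) has reverse complement CGTCAGTGTAATGAGGGAGAGC, which matches the top strand at positions 4–25; primer 1 anneals to the top strand there with its 3' end pointing upstream toward position 4.
Primer 2 (CTAATACC) matches the top strand directly at positions 34–41; it anneals to the bottom strand with its 3' end pointing downstream toward position 41.
The 3' ends diverge (primer 1 extends toward position 1, primer 2 toward position 43), so the primers never converge on a shared product.

No product — the primers' 3' ends point away from each other.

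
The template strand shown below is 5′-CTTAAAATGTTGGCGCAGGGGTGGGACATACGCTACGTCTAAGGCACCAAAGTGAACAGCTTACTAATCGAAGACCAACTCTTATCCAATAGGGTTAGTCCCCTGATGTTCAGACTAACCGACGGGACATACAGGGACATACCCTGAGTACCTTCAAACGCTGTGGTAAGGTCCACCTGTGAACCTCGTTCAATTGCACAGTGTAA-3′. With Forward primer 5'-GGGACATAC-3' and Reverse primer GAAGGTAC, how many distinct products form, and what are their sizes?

The forward primer GGGACATAC matches the top strand at positions 23–31, 124–132, 134–142.
The reverse primer's reverse complement is GTACCTTC, matching at positions 148–155.
Each forward site pairs with the reverse site to give a product ending at position 155: sizes 133, 32, 22 bp.

Three products: 133 bp, 32 bp, 22 bp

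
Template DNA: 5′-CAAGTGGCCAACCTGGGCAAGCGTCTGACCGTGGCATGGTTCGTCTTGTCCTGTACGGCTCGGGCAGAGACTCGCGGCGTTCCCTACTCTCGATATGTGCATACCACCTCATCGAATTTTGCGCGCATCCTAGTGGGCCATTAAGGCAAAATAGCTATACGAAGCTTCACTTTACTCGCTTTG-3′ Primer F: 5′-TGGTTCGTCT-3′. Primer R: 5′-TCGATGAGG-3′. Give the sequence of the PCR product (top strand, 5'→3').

5'-TGGTTCGTCTTGTCCTGTACGGCTCGGGCAGAGACTCGCGGCGTTCCCTACTCTCGATATGTGCATACCACCTCATCGA-3'

Scanning the template, TGGTTCGTCT occurs at positions 37–46; this primer anneals to the bottom strand there with its 3' end pointing downstream.
The reverse primer's reverse complement is CCTCATCGA, which matches the template at positions 107–115.
The product is the template from position 37 through 115 (79 bp).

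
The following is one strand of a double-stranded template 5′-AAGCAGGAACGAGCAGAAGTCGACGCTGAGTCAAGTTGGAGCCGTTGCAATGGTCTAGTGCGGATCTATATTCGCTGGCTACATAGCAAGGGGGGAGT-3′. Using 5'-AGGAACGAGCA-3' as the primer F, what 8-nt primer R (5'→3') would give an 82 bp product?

The forward primer binds at positions 5–15, so an 82 bp product ends at position 5 + 82 − 1 = 86.
The reverse primer anneals to the top strand over positions 79–86, i.e. to CTACATAG.
Its sequence written 5'→3' is the reverse complement: CTATGTAG.

5'-CTATGTAG-3'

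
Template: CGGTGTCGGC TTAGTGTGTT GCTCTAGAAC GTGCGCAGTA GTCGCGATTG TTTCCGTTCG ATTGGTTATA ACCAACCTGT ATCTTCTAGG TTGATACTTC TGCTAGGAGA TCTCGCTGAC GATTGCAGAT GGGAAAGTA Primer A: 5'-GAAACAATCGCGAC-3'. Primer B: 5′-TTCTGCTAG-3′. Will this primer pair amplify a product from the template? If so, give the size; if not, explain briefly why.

Primer A (GAAACAATCGCGAC) has reverse complement GTCGCGATTGTTTC, which matches the top strand at positions 41–54; primer A anneals to the top strand there with its 3' end pointing upstream toward position 41.
Primer B (TTCTGCTAG) matches the top strand directly at positions 98–106; it anneals to the bottom strand with its 3' end pointing downstream toward position 106.
The 3' ends diverge (primer A extends toward position 1, primer B toward position 139), so the primers never converge on a shared product.

No product — the primers' 3' ends point away from each other.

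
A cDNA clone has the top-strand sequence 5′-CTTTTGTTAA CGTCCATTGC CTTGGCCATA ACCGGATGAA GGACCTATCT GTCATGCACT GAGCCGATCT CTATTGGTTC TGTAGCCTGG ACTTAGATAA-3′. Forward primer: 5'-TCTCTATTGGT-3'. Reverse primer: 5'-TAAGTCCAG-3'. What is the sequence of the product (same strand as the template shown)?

Forward primer TCTCTATTGGT is found on the top strand at positions 68–78.
Reverse complement of the reverse primer: CTGGACTTA. This occurs on the top strand at positions 87–95.
The product is the template from position 68 through 95 (28 bp).

5'-TCTCTATTGGTTCTGTAGCCTGGACTTA-3'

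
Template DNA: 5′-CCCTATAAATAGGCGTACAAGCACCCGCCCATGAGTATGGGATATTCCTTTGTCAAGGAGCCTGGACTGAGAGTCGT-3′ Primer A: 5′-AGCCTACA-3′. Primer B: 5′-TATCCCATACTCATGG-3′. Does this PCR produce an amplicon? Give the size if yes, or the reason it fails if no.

Primer A (AGCCTACA) does not match the top strand, and its reverse complement TGTAGGCT does not match either.
With no annealing site for primer A, no amplification occurs.

No product — primer A has no binding site in the template.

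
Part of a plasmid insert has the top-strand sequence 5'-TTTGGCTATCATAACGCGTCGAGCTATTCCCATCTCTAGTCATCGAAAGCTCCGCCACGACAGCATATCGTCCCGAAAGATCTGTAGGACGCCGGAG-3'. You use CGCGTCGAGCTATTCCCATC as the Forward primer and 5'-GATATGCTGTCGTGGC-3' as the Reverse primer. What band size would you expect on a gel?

Forward primer CGCGTCGAGCTATTCCCATC is found on the top strand at positions 15–34.
The reverse primer's reverse complement is GCCACGACAGCATATC, which matches the template at positions 54–69.
Amplicon spans positions 15–69: 55 bp.

55 bp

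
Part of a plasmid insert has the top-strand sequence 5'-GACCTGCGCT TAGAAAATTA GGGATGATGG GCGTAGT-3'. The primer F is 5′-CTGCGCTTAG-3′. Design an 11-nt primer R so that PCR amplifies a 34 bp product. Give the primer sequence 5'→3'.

The forward primer binds at positions 4–13, so a 34 bp product ends at position 4 + 34 − 1 = 37.
The reverse primer anneals to the top strand over positions 27–37, i.e. to ATGGGCGTAGT.
Its sequence written 5'→3' is the reverse complement: ACTACGCCCAT.

5'-ACTACGCCCAT-3'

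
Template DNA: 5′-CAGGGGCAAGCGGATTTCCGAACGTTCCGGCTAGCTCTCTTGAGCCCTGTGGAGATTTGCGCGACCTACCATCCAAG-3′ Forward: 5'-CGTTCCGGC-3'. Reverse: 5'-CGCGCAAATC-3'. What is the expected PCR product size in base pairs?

Scanning the template, CGTTCCGGC occurs at positions 23–31; this primer anneals to the bottom strand there with its 3' end pointing downstream.
The reverse primer's reverse complement is GATTTGCGCG, which matches the template at positions 54–63.
Product length = (reverse-primer end) − (forward-primer start) + 1 = 63 − 23 + 1 = 41 bp.

41 bp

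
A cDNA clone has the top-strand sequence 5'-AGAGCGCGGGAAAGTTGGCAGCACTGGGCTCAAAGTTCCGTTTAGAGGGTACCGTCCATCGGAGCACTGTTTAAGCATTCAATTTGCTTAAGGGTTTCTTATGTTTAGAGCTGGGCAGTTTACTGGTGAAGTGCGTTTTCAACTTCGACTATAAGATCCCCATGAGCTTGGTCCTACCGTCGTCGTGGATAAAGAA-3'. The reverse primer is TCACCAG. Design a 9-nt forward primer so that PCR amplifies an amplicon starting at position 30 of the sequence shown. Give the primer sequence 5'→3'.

5'-TCAAAGTTC-3'

The reverse primer's reverse complement CTGGTGA matches the template at positions 123–129; the product starts at position 30.
The forward primer is identical to the top strand over positions 30–38: TCAAAGTTC.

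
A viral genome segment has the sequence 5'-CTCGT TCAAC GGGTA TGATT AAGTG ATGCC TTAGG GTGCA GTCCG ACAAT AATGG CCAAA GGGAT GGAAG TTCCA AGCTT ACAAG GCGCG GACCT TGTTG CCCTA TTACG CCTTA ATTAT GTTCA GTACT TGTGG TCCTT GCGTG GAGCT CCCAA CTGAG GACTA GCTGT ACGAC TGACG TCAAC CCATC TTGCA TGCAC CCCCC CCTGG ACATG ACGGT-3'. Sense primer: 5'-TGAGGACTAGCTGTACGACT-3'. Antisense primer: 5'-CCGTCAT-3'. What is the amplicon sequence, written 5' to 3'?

5'-TGAGGACTAGCTGTACGACTGACGTCAACCCATCTTGCATGCACCCCCCCCTGGACATGACGG-3'

The forward primer matches the template at positions 157–176.
Taking the reverse complement of CCGTCAT gives ATGACGG, found at positions 213–219 on the template; the primer anneals here to the top strand with its 3' end pointing upstream.
The product is the template from position 157 through 219 (63 bp).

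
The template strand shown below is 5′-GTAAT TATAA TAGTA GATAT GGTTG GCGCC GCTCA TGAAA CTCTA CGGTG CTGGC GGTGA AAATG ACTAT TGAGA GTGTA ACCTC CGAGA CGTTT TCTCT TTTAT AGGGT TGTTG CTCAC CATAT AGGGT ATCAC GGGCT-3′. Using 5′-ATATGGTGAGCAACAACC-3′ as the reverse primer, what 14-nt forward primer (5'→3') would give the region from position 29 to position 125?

5'-CCGCTCATGAAACT-3'

The reverse primer's reverse complement GGTTGTTGCTCACCATAT matches the template at positions 108–125; the product starts at position 29.
The forward primer is identical to the top strand over positions 29–42: CCGCTCATGAAACT.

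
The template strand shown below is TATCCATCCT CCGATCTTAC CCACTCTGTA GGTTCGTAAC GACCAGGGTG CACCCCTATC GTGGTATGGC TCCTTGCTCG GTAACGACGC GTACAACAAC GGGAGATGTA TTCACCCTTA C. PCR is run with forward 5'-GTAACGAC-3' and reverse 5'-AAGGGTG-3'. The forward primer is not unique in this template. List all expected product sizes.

84 bp, 39 bp

The forward primer GTAACGAC matches the top strand at positions 36–43, 81–88.
The reverse primer's reverse complement is CACCCTT, matching at positions 113–119.
Each forward site pairs with the reverse site to give a product ending at position 119: sizes 84, 39 bp.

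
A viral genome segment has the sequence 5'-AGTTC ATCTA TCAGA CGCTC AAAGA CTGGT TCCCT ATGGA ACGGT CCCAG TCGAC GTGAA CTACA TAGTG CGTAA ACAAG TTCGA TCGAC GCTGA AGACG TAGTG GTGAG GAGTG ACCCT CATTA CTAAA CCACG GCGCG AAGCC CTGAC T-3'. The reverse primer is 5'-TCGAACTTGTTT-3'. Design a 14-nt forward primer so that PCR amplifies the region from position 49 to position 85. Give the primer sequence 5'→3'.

5'-AGTCGACGTGAACT-3'

The reverse primer's reverse complement AAACAAGTTCGA matches the template at positions 74–85; the product starts at position 49.
The forward primer is identical to the top strand over positions 49–62: AGTCGACGTGAACT.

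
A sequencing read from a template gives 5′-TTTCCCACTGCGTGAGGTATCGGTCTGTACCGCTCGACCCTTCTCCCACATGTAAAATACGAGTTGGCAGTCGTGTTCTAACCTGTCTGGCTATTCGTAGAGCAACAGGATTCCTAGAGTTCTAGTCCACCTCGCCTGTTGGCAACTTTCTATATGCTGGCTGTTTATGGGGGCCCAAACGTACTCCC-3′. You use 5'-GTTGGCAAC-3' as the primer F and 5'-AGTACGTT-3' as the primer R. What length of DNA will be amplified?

48 bp

Scanning the template, GTTGGCAAC occurs at positions 138–146; this primer anneals to the bottom strand there with its 3' end pointing downstream.
The reverse primer's reverse complement is AACGTACT, which matches the template at positions 178–185.
Product length = (reverse-primer end) − (forward-primer start) + 1 = 185 − 138 + 1 = 48 bp.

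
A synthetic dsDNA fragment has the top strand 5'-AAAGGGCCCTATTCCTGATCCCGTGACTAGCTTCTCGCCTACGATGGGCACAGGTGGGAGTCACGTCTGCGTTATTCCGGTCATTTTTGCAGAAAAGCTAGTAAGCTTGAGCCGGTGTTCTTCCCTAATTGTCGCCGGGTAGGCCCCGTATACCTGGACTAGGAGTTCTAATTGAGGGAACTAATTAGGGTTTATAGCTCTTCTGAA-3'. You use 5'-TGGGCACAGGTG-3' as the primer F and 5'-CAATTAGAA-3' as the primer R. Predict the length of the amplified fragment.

Scanning the template, TGGGCACAGGTG occurs at positions 45–56; this primer anneals to the bottom strand there with its 3' end pointing downstream.
The reverse primer's reverse complement is TTCTAATTG, which matches the template at positions 166–174.
Amplicon spans positions 45–174: 130 bp.

130 bp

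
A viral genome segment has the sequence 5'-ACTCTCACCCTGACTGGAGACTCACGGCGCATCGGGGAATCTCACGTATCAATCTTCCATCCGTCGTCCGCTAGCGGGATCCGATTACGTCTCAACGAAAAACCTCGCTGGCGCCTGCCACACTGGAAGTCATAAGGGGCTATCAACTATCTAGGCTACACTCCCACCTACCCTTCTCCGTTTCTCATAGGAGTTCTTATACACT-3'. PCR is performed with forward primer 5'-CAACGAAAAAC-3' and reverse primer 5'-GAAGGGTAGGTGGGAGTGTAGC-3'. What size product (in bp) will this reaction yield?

Scanning the template, CAACGAAAAAC occurs at positions 93–103; this primer anneals to the bottom strand there with its 3' end pointing downstream.
Reverse complement of the reverse primer: GCTACACTCCCACCTACCCTTC. This occurs on the top strand at positions 155–176.
Amplicon spans positions 93–176: 84 bp.

84 bp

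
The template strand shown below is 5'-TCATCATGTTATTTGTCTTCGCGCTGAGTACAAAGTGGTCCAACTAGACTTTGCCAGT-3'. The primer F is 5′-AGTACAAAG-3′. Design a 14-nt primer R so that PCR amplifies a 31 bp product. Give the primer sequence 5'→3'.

5'-CTGGCAAAGTCTAG-3'

The forward primer binds at positions 27–35, so a 31 bp product ends at position 27 + 31 − 1 = 57.
The reverse primer anneals to the top strand over positions 44–57, i.e. to CTAGACTTTGCCAG.
Its sequence written 5'→3' is the reverse complement: CTGGCAAAGTCTAG.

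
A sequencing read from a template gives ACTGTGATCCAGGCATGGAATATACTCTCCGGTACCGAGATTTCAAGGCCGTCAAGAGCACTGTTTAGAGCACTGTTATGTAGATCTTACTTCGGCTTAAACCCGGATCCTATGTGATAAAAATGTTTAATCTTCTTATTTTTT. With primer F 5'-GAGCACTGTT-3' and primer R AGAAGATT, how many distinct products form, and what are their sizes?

Two products: 81 bp, 69 bp

The forward primer GAGCACTGTT matches the top strand at positions 56–65, 68–77.
The reverse primer's reverse complement is AATCTTCT, matching at positions 129–136.
Each forward site pairs with the reverse site to give a product ending at position 136: sizes 81, 69 bp.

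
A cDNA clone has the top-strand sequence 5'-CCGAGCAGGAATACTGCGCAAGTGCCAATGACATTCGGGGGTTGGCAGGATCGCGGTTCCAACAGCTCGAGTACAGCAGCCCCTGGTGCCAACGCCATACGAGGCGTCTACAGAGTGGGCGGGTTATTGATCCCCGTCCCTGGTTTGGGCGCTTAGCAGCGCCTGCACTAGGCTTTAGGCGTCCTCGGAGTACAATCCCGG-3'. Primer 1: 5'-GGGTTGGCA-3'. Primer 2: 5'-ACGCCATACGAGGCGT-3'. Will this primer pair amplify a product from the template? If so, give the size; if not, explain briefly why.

No product — both primers anneal to the same strand and extend in the same direction.

Primer 1 (GGGTTGGCA) matches the top strand at positions 39–47 (3' end points downstream).
Primer 2 (ACGCCATACGAGGCGT) also matches the top strand directly, at positions 92–107 — its reverse complement ACGCCTCGTATGGCGT is not present.
Both primers anneal to the bottom strand with 3' ends pointing the same way, so neither can prime synthesis back toward the other.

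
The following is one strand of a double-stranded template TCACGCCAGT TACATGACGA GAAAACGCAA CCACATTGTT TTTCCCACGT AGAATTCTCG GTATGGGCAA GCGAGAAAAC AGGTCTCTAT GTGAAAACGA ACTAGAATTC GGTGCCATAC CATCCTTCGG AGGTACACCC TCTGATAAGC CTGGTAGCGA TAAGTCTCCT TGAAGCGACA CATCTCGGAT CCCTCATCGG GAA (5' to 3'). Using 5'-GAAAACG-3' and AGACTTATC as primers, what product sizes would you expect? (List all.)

The forward primer GAAAACG matches the top strand at positions 21–27, 93–99.
The reverse primer's reverse complement is GATAAGTCT, matching at positions 159–167.
Each forward site pairs with the reverse site to give a product ending at position 167: sizes 147, 75 bp.

147 bp, 75 bp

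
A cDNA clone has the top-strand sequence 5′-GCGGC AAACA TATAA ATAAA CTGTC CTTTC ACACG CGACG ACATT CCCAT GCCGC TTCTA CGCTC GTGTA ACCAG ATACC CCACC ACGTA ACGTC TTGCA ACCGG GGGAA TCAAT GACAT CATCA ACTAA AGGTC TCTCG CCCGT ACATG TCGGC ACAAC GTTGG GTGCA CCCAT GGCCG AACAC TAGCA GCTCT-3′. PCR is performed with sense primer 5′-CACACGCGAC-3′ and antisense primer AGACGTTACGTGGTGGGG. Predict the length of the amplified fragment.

67 bp

The forward primer matches the template at positions 30–39.
Reverse complement of the reverse primer: CCCCACCACGTAACGTCT. This occurs on the top strand at positions 79–96.
Product length = (reverse-primer end) − (forward-primer start) + 1 = 96 − 30 + 1 = 67 bp.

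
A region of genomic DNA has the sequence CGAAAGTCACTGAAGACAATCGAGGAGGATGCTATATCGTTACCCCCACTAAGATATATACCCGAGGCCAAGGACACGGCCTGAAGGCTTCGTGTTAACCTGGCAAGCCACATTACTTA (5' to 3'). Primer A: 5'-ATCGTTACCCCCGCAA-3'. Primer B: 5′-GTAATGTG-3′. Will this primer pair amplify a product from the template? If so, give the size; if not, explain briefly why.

Primer A (ATCGTTACCCCCGCAA) does not match the top strand, and its reverse complement TTGCGGGGGTAACGAT does not match either.
With no annealing site for primer A, no amplification occurs.

No product — primer A has no binding site in the template.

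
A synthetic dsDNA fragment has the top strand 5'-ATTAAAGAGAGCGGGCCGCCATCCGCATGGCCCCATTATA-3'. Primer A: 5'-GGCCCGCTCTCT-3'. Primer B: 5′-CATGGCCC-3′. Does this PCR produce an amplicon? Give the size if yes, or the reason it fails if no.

No product — the primers' 3' ends point away from each other.

Primer A (GGCCCGCTCTCT) has reverse complement AGAGAGCGGGCC, which matches the top strand at positions 6–17; primer A anneals to the top strand there with its 3' end pointing upstream toward position 6.
Primer B (CATGGCCC) matches the top strand directly at positions 26–33; it anneals to the bottom strand with its 3' end pointing downstream toward position 33.
The 3' ends diverge (primer A extends toward position 1, primer B toward position 40), so the primers never converge on a shared product.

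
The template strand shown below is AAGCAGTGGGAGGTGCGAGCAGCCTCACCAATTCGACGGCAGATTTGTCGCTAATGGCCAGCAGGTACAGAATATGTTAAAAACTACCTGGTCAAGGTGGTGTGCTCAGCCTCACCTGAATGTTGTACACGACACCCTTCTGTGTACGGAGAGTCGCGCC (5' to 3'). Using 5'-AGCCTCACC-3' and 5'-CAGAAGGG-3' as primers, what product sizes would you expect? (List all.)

122 bp, 35 bp

The forward primer AGCCTCACC matches the top strand at positions 21–29, 108–116.
The reverse primer's reverse complement is CCCTTCTG, matching at positions 135–142.
Each forward site pairs with the reverse site to give a product ending at position 142: sizes 122, 35 bp.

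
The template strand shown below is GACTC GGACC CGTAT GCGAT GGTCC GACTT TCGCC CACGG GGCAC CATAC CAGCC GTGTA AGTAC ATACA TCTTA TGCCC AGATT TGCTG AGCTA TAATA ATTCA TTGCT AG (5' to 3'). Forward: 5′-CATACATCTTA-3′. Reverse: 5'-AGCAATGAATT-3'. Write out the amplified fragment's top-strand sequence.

5'-CATACATCTTATGCCCAGATTTGCTGAGCTATAATAATTCATTGCT-3'

Scanning the template, CATACATCTTA occurs at positions 65–75; this primer anneals to the bottom strand there with its 3' end pointing downstream.
Taking the reverse complement of AGCAATGAATT gives AATTCATTGCT, found at positions 100–110 on the template; the primer anneals here to the top strand with its 3' end pointing upstream.
The product is the template from position 65 through 110 (46 bp).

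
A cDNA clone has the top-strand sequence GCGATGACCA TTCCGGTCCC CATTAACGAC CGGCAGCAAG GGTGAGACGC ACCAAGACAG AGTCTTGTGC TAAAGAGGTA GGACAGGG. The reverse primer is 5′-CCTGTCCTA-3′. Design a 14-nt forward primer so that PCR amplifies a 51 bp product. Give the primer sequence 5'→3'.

5'-CAAGGGTGAGACGC-3'

The reverse primer's reverse complement TAGGACAGG matches the template at positions 79–87, so the product ends at position 87.
A 51 bp product then starts at position 87 − 51 + 1 = 37.
The forward primer is identical to the top strand there: CAAGGGTGAGACGC.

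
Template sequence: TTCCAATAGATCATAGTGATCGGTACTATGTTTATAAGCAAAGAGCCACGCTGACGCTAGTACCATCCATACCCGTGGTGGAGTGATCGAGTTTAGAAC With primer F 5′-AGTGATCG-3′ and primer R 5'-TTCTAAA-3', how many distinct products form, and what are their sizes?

The forward primer AGTGATCG matches the top strand at positions 15–22, 82–89.
The reverse primer's reverse complement is TTTAGAA, matching at positions 92–98.
Each forward site pairs with the reverse site to give a product ending at position 98: sizes 84, 17 bp.

Two products: 84 bp, 17 bp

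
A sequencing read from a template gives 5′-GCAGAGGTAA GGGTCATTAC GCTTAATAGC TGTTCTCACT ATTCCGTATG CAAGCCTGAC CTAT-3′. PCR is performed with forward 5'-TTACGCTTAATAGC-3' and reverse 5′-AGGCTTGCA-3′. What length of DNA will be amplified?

41 bp

Scanning the template, TTACGCTTAATAGC occurs at positions 17–30; this primer anneals to the bottom strand there with its 3' end pointing downstream.
Reverse complement of the reverse primer: TGCAAGCCT. This occurs on the top strand at positions 49–57.
The product runs from position 17 to position 57, so its length is 57 − 17 + 1 = 41 bp.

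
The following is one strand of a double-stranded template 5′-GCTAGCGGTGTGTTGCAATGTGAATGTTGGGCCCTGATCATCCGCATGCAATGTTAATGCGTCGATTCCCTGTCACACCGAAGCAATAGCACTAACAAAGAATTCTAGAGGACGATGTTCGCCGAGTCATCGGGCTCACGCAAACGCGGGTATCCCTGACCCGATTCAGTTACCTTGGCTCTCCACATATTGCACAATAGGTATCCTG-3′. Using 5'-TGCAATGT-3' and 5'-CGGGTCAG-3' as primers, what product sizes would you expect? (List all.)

The forward primer TGCAATGT matches the top strand at positions 14–21, 47–54.
The reverse primer's reverse complement is CTGACCCG, matching at positions 156–163.
Each forward site pairs with the reverse site to give a product ending at position 163: sizes 150, 117 bp.

150 bp, 117 bp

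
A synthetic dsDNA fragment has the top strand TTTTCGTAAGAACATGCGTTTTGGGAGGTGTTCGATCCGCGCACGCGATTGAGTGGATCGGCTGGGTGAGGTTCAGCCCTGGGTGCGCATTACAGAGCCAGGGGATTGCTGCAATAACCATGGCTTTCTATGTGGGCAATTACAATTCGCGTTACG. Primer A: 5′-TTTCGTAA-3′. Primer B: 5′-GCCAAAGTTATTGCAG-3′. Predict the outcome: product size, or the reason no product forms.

Primer B (GCCAAAGTTATTGCAG) does not match the top strand, and its reverse complement CTGCAATAACTTTGGC does not match either.
With no annealing site for primer B, no amplification occurs.

No product — primer B has no binding site in the template.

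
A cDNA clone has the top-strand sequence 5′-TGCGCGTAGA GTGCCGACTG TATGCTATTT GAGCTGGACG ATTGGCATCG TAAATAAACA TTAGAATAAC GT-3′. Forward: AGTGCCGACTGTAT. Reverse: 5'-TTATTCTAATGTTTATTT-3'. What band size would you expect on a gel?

Scanning the template, AGTGCCGACTGTAT occurs at positions 10–23; this primer anneals to the bottom strand there with its 3' end pointing downstream.
Reverse complement of the reverse primer: AAATAAACATTAGAATAA. This occurs on the top strand at positions 52–69.
Amplicon spans positions 10–69: 60 bp.

60 bp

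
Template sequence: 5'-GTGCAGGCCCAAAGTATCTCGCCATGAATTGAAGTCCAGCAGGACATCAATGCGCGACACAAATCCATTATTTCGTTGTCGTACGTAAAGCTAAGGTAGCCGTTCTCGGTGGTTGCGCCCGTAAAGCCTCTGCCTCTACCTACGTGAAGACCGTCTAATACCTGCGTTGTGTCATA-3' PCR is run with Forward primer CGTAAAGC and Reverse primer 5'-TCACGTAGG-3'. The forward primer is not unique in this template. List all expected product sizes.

The forward primer CGTAAAGC matches the top strand at positions 84–91, 120–127.
The reverse primer's reverse complement is CCTACGTGA, matching at positions 139–147.
Each forward site pairs with the reverse site to give a product ending at position 147: sizes 64, 28 bp.

64 bp, 28 bp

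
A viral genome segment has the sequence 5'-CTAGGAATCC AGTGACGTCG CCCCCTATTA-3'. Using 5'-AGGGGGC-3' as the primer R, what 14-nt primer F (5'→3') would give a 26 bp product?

5'-CTAGGAATCCAGTG-3'

The reverse primer's reverse complement GCCCCCT matches the template at positions 20–26, so the product ends at position 26.
A 26 bp product then starts at position 26 − 26 + 1 = 1.
The forward primer is identical to the top strand there: CTAGGAATCCAGTG.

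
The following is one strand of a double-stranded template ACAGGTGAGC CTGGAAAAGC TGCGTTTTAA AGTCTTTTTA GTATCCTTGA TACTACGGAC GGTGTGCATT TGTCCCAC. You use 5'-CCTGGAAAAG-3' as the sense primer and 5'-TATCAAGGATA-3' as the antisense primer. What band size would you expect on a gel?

43 bp

Scanning the template, CCTGGAAAAG occurs at positions 10–19; this primer anneals to the bottom strand there with its 3' end pointing downstream.
The reverse primer's reverse complement is TATCCTTGATA, which matches the template at positions 42–52.
Amplicon spans positions 10–52: 43 bp.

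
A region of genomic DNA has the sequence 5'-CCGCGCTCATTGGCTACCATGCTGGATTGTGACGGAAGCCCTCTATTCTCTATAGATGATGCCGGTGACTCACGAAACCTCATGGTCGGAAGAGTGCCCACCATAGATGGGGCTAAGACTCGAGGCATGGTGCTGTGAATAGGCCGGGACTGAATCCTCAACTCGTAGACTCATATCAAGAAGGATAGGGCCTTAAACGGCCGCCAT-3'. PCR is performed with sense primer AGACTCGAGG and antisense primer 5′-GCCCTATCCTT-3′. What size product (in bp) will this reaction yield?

76 bp

The forward primer matches the template at positions 116–125.
Reverse complement of the reverse primer: AAGGATAGGGC. This occurs on the top strand at positions 181–191.
Amplicon spans positions 116–191: 76 bp.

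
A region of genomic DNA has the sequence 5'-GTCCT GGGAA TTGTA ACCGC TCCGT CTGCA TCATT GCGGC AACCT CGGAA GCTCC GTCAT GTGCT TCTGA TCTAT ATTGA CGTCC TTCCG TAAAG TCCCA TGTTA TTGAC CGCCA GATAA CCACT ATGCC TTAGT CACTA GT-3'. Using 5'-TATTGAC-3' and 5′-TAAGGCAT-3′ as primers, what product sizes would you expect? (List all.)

The forward primer TATTGAC matches the top strand at positions 75–81, 104–110.
The reverse primer's reverse complement is ATGCCTTA, matching at positions 126–133.
Each forward site pairs with the reverse site to give a product ending at position 133: sizes 59, 30 bp.

59 bp, 30 bp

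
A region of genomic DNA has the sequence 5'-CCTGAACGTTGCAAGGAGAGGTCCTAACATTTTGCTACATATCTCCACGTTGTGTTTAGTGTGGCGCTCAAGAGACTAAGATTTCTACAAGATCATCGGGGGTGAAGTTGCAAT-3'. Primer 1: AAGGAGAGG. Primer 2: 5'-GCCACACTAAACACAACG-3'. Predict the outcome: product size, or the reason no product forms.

Yes — a 53 bp product.

Primer 1 (AAGGAGAGG) matches the top strand at positions 13–21; it acts as a forward primer.
Primer 2's reverse complement is CGTTGTGTTTAGTGTGGC, matching the top strand at positions 48–65; it acts as a reverse primer.
The 3' ends face each other across positions 13–65, giving a 53 bp product.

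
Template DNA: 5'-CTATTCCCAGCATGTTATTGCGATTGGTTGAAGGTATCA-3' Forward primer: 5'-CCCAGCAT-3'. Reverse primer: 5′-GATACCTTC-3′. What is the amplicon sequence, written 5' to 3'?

5'-CCCAGCATGTTATTGCGATTGGTTGAAGGTATC-3'

Forward primer CCCAGCAT is found on the top strand at positions 6–13.
Reverse complement of the reverse primer: GAAGGTATC. This occurs on the top strand at positions 30–38.
The product is the template from position 6 through 38 (33 bp).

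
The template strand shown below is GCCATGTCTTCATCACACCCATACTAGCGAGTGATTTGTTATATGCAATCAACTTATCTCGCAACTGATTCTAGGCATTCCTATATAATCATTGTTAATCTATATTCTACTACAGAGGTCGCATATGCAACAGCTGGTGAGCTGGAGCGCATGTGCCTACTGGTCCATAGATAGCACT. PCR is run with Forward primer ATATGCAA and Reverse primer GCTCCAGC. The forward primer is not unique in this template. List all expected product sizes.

108 bp, 26 bp

The forward primer ATATGCAA matches the top strand at positions 41–48, 123–130.
The reverse primer's reverse complement is GCTGGAGC, matching at positions 141–148.
Each forward site pairs with the reverse site to give a product ending at position 148: sizes 108, 26 bp.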